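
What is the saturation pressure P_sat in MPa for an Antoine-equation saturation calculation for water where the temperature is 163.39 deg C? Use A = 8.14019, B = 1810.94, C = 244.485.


P_sat = 10^(A - B/(C + T)) / 760 * 0.101325
P_sat = 10^(8.14019 - 1810.94/(244.485 + 163.39)) / 760 * 0.101325
P_sat = 0.66858 MPa


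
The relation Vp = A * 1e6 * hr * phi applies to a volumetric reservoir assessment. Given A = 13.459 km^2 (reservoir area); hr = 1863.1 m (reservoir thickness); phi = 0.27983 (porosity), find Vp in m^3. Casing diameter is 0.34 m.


Vp = A * 1e6 * hr * phi
Vp = 13.459 * 1e6 * 1863.1 * 0.27983
Vp = 7.0169e+09 m^3


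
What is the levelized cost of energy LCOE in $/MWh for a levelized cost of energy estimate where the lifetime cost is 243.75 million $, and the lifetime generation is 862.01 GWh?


LCOE = C_tot / E_tot * 100
LCOE = 243.75 / 862.01 * 100
LCOE = 28.27693 cents/kWh
Convert: 28.27693 cents/kWh * 10.0 = 282.77 $/MWh
LCOE = 282.77 $/MWh


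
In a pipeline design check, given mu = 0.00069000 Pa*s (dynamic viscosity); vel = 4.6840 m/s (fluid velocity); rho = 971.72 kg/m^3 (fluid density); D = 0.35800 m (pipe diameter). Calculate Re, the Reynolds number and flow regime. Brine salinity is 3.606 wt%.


Step 1: Re = rho*vel*D/mu = 971.72*4.684*0.358/0.00069 = 2.3615e+06
Step 2: Re = 2.3615e+06 > 4000, so flow is turbulent.
Re = 2.3615e+06 (turbulent)


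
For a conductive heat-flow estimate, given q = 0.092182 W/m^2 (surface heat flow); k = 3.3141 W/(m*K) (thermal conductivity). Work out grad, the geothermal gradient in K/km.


grad = q * 1000 / k
grad = 0.092182 * 1000 / 3.3141
grad = 27.81509 deg C/km
Convert: 27.81509 deg C/km * 1.0 = 27.815 K/km
grad = 27.815 K/km


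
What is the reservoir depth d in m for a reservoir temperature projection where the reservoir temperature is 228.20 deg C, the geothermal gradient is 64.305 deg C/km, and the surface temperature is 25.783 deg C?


d = (T_res - T_surf) / grad * 1000
d = (228.20 - 25.783) / 64.305 * 1000
d = 3147.8 m


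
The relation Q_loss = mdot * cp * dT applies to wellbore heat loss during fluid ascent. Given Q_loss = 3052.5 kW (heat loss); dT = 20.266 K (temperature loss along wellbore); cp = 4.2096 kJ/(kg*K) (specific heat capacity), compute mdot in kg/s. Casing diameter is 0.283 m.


mdot = Q_loss / (cp * dT)
mdot = 3052.5 / (4.2096 * 20.266)
mdot = 35.781 kg/s


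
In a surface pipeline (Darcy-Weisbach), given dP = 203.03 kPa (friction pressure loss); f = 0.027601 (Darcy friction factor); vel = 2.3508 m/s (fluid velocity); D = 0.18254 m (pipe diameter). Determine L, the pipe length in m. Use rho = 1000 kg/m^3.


L = dP*1000*D / (f*rho*vel^2/2)
L = 203.03*1000*0.18254 / (0.027601*1000*2.3508^2/2)
L = 485.95 m


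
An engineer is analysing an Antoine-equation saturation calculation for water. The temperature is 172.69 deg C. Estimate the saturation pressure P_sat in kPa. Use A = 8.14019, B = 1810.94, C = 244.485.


P_sat = 10^(A - B/(C + T)) / 760 * 0.101325
P_sat = 10^(8.14019 - 1810.94/(244.485 + 172.69)) / 760 * 0.101325
P_sat = 0.8397171 MPa
Convert: 0.8397171 MPa * 1000.0 = 839.72 kPa
P_sat = 839.72 kPa


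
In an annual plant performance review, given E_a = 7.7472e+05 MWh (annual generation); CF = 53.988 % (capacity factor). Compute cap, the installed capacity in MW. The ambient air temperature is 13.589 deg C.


cap = E_a / (CF/100 * 8760)
cap = 7.7472e+05 / (53.988/100 * 8760)
cap = 163.81 MW


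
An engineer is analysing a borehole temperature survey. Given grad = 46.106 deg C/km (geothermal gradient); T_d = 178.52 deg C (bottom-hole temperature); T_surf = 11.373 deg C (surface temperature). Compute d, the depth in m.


d = (T_d - T_surf) / grad * 1000
d = (178.52 - 11.373) / 46.106 * 1000
d = 3625.3 m


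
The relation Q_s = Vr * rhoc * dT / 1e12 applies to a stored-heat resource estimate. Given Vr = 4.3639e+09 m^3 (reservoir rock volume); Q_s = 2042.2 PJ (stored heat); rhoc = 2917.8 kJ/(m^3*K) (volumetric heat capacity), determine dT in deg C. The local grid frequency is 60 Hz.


dT = Q_s * 1e12 / (Vr * rhoc)
dT = 2042.2 * 1e12 / (4.3639e+09 * 2917.8)
dT = 160.3866 K
Convert (temperature difference, 1 K = 1 deg C): 160.3866 K = 160.3866 deg C
dT = 160.39 deg C


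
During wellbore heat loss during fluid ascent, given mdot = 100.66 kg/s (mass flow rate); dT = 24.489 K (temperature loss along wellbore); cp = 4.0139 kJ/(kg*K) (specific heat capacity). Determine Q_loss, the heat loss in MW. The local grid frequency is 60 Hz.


Q_loss = mdot * cp * dT
Q_loss = 100.66 * 4.0139 * 24.489
Q_loss = 9894.515 kW
Convert: 9894.515 kW * 0.001 = 9.8945 MW
Q_loss = 9.8945 MW


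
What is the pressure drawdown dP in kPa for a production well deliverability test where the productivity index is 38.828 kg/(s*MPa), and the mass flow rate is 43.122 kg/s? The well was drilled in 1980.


dP = mdot * 1000 / PI
dP = 43.122 * 1000 / 38.828
dP = 1110.6 kPa


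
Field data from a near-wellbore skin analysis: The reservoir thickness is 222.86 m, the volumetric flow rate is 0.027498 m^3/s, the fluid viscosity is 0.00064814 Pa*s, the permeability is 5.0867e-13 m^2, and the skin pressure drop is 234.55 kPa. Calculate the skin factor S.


S = dP_s * 1000 * 2*pi*k*hr / (q*mu)
S = 234.55 * 1000 * 2*pi*5.0867e-13*222.86 / (0.027498*0.00064814)
S = 9.3738


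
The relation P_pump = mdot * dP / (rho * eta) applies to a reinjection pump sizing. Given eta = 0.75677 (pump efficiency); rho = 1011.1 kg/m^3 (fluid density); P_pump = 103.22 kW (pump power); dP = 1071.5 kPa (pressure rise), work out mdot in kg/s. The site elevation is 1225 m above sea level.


mdot = P_pump * rho * eta / dP
mdot = 103.22 * 1011.1 * 0.75677 / 1071.5
mdot = 73.711 kg/s


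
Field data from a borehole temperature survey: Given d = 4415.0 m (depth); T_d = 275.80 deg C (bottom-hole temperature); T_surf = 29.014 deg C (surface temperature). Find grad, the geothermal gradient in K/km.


grad = (T_d - T_surf) / d * 1000
grad = (275.80 - 29.014) / 4415.0 * 1000
grad = 55.89717 deg C/km
Convert: 55.89717 deg C/km * 1.0 = 55.897 K/km
grad = 55.897 K/km


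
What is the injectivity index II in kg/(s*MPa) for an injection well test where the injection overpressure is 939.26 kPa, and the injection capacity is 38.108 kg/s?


II = mdot * 1000 / dP
II = 38.108 * 1000 / 939.26
II = 40.572 kg/(s*MPa)


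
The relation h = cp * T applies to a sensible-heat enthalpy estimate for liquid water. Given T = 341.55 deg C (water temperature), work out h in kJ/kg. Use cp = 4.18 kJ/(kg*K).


h = cp * T
h = 4.18 * 341.55
h = 1427.7 kJ/kg


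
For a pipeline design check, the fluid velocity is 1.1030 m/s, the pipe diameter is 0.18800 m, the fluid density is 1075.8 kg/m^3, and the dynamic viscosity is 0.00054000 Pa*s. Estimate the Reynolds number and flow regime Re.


Step 1: Re = rho*vel*D/mu = 1075.8*1.103*0.188/0.00054 = 4.1312e+05
Step 2: Re = 4.1312e+05 > 4000, so flow is turbulent.
Re = 4.1312e+05 (turbulent)


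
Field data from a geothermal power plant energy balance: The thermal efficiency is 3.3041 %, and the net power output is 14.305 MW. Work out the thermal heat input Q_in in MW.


Q_in = W_net / (eta / 100)
Q_in = 14.305 / (3.3041 / 100)
Q_in = 432.95 MW


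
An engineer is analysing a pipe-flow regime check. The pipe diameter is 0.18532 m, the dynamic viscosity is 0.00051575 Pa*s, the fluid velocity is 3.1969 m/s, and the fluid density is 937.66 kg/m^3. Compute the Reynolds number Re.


Re = rho * vel * D / mu
Re = 937.66 * 3.1969 * 0.18532 / 0.00051575
Re = 1.0771e+06


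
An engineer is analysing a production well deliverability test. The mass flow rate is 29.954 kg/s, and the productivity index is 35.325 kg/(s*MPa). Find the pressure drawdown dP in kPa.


dP = mdot * 1000 / PI
dP = 29.954 * 1000 / 35.325
dP = 847.95 kPa


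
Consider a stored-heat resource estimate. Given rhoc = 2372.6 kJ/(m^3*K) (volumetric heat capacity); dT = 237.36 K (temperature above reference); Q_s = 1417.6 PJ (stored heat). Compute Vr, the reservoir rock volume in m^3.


Vr = Q_s * 1e12 / (rhoc * dT)
Vr = 1417.6 * 1e12 / (2372.6 * 237.36)
Vr = 2.5172e+09 m^3


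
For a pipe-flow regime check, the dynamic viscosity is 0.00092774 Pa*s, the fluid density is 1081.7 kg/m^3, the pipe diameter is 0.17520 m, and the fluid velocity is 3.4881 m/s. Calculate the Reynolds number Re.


Re = rho * vel * D / mu
Re = 1081.7 * 3.4881 * 0.17520 / 0.00092774
Re = 7.1253e+05


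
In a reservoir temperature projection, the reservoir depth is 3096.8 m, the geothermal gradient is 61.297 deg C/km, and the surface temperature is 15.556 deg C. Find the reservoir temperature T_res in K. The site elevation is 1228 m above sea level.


T_res = T_surf + grad * d / 1000
T_res = 15.556 + 61.297 * 3096.8 / 1000
T_res = 205.3805 deg C
Convert to K: 205.3805 + 273.15 = 478.53 K
T_res = 478.53 K


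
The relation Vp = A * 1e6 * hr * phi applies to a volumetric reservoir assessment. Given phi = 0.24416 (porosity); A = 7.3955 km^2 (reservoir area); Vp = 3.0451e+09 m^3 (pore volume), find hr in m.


hr = Vp / (A * 1e6 * phi)
hr = 3.0451e+09 / (7.3955 * 1e6 * 0.24416)
hr = 1686.4 m


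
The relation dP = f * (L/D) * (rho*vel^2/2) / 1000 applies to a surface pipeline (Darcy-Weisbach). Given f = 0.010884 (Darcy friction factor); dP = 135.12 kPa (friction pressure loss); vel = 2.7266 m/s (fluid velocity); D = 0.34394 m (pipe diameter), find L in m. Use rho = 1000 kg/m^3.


L = dP*1000*D / (f*rho*vel^2/2)
L = 135.12*1000*0.34394 / (0.010884*1000*2.7266^2/2)
L = 1148.7 m


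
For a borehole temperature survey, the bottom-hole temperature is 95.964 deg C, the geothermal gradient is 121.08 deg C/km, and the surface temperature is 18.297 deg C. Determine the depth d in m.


d = (T_d - T_surf) / grad * 1000
d = (95.964 - 18.297) / 121.08 * 1000
d = 641.45 m


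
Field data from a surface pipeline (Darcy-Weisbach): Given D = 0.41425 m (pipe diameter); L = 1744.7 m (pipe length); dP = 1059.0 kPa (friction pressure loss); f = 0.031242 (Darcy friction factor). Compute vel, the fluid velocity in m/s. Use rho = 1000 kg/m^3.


vel = sqrt(dP*1000*2*D / (f*L*rho))
vel = sqrt(1059.0*1000*2*0.41425 / (0.031242*1744.7*1000))
vel = 4.0120 m/s


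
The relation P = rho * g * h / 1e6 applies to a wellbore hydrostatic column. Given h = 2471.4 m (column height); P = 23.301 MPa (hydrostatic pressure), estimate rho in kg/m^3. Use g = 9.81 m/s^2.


rho = P * 1e6 / (g * h)
rho = 23.301 * 1e6 / (9.81 * 2471.4)
rho = 961.09 kg/m^3


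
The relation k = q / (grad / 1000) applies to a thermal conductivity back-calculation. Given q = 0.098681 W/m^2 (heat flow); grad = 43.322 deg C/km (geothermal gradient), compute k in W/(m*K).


k = q / (grad / 1000)
k = 0.098681 / (43.322 / 1000)
k = 2.2778 W/(m*K)


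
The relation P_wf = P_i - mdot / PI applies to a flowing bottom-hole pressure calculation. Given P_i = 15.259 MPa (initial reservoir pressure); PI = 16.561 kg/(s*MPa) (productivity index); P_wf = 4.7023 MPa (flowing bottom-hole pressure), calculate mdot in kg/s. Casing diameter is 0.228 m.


mdot = (P_i - P_wf) * PI
mdot = (15.259 - 4.7023) * 16.561
mdot = 174.83 kg/s


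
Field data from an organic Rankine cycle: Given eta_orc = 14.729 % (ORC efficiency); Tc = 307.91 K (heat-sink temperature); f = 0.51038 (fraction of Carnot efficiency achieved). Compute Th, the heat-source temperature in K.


Th = Tc / (1 - (eta_orc/100)/f)
Th = 307.91 / (1 - (14.729/100)/0.51038)
Th = 432.82 K


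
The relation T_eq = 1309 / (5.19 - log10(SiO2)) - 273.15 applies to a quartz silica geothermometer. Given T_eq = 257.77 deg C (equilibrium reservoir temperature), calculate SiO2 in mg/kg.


SiO2 = 10^(5.19 - 1309/(T_eq + 273.15))
SiO2 = 10^(5.19 - 1309/(257.77 + 273.15))
SiO2 = 530.24 mg/kg


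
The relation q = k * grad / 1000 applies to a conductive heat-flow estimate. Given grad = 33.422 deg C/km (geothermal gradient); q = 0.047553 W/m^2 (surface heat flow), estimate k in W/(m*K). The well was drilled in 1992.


k = q * 1000 / grad
k = 0.047553 * 1000 / 33.422
k = 1.4228 W/(m*K)


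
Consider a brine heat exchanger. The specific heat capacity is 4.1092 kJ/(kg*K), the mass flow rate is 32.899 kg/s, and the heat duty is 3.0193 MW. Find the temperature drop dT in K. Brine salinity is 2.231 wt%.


dT = Q * 1000 / (mdot * cp)
dT = 3.0193 * 1000 / (32.899 * 4.1092)
dT = 22.334 K


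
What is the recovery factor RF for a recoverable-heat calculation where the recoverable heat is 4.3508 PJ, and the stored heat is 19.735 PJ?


RF = Q_rec / Q_s
RF = 4.3508 / 19.735
RF = 0.22046


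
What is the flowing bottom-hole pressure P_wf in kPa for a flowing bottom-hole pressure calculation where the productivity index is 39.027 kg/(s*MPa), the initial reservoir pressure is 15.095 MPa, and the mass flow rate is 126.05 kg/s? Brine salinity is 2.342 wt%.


P_wf = P_i - mdot / PI
P_wf = 15.095 - 126.05 / 39.027
P_wf = 11.86518 MPa
Convert: 11.86518 MPa * 1000.0 = 11865 kPa
P_wf = 11865 kPa


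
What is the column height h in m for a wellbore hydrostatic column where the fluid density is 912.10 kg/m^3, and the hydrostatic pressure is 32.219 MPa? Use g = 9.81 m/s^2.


h = P * 1e6 / (g * rho)
h = 32.219 * 1e6 / (9.81 * 912.10)
h = 3600.8 m


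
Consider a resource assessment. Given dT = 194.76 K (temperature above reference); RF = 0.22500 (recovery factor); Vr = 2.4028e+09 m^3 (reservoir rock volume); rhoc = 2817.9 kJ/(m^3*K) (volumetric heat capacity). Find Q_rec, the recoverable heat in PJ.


Step 1: Q_s = Vr*rhoc*dT/1e12 = 2.4028e+09*2817.9*194.76/1e12 = 1318.691 PJ
Step 2: Q_rec = Q_s * RF = 1318.691 * 0.225 = 296.71 PJ
Q_rec = 296.71 PJ


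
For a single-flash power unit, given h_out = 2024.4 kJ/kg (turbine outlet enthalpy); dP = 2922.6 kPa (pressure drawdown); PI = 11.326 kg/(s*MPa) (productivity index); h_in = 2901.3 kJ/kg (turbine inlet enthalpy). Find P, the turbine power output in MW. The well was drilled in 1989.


Step 1: mdot = PI * dP / 1000 = 11.326 * 2922.6 / 1000 = 33.10137 kg/s
Step 2: P = mdot*(h_in - h_out)/1000 = 33.10137*(2901.3 - 2024.4)/1000 = 29.027 MW
P = 29.027 MW


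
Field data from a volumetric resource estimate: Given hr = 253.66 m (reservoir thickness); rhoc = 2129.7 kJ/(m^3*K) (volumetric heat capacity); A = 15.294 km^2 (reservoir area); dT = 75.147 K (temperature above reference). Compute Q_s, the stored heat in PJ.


Step 1: Vr = A*1e6*hr = 15.294*1e6*253.66 = 3.879476e+09 m^3
Step 2: Q_s = Vr*rhoc*dT/1e12 = 3.879476e+09*2129.7*75.147/1e12 = 620.87 PJ
Q_s = 620.87 PJ


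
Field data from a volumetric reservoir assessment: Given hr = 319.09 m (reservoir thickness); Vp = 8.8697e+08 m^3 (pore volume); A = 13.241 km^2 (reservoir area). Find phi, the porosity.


phi = Vp / (A * 1e6 * hr)
phi = 8.8697e+08 / (13.241 * 1e6 * 319.09)
phi = 0.20993


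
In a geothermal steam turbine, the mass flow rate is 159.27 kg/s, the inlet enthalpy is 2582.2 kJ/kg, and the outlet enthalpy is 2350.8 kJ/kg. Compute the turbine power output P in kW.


P = mdot * (h_in - h_out) / 1000
P = 159.27 * (2582.2 - 2350.8) / 1000
P = 36.85508 MW
Convert: 36.85508 MW * 1000.0 = 36855 kW
P = 36855 kW


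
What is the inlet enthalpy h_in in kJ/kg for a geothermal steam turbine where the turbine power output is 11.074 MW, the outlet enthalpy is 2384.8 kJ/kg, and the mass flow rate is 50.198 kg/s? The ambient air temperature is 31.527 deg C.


h_in = h_out + P * 1000 / mdot
h_in = 2384.8 + 11.074 * 1000 / 50.198
h_in = 2605.4 kJ/kg


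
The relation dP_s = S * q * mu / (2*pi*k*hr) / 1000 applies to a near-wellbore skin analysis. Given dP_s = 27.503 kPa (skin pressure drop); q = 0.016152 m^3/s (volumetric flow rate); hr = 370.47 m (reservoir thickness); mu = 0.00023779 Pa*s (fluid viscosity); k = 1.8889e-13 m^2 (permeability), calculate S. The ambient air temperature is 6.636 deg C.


S = dP_s * 1000 * 2*pi*k*hr / (q*mu)
S = 27.503 * 1000 * 2*pi*1.8889e-13*370.47 / (0.016152*0.00023779)
S = 3.1485


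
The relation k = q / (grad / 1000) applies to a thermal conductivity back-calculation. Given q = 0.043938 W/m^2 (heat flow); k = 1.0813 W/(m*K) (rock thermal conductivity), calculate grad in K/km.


grad = q / k * 1000
grad = 0.043938 / 1.0813 * 1000
grad = 40.63442 deg C/km
Convert: 40.63442 deg C/km * 1.0 = 40.634 K/km
grad = 40.634 K/km


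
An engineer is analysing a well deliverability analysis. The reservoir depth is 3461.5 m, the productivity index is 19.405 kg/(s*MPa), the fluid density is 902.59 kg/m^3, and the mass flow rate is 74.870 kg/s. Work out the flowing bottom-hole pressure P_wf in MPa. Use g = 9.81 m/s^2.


Step 1: P_i = rho*g*h/1e6 = 902.59*9.81*3461.5/1e6 = 30.64953 MPa
Step 2: P_wf = P_i - mdot/PI = 30.64953 - 74.87/19.405 = 26.791 MPa
P_wf = 26.791 MPa


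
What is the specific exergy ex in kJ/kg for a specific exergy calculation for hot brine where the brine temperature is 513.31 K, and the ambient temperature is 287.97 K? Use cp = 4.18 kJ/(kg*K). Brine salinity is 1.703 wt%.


ex = cp * ((T_b - T_0) - T_0 * ln(T_b/T_0))
ex = 4.18 * ((513.31 - 287.97) - 287.97 * ln(513.31/287.97))
ex = 246.15 kJ/kg


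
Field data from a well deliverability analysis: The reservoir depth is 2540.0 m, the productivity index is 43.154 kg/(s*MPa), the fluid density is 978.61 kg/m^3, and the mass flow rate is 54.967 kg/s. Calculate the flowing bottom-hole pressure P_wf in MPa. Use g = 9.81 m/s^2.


Step 1: P_i = rho*g*h/1e6 = 978.61*9.81*2540.0/1e6 = 24.38442 MPa
Step 2: P_wf = P_i - mdot/PI = 24.38442 - 54.967/43.154 = 23.111 MPa
P_wf = 23.111 MPa


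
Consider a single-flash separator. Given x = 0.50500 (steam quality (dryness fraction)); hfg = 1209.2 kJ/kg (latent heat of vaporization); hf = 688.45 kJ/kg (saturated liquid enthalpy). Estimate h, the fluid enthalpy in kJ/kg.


h = hf + x * hfg
h = 688.45 + 0.50500 * 1209.2
h = 1299.1 kJ/kg


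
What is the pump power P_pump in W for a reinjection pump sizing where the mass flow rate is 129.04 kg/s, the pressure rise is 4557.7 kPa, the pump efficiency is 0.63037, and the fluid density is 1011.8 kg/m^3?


P_pump = mdot * dP / (rho * eta)
P_pump = 129.04 * 4557.7 / (1011.8 * 0.63037)
P_pump = 922.1039 kW
Convert: 922.1039 kW * 1000.0 = 9.2210e+05 W
P_pump = 9.2210e+05 W


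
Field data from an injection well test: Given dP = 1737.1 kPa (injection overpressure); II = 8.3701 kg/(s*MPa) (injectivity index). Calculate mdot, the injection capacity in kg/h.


mdot = II * dP / 1000
mdot = 8.3701 * 1737.1 / 1000
mdot = 14.53970 kg/s
Convert: 14.53970 kg/s * 3600.0 = 52343 kg/h
mdot = 52343 kg/h


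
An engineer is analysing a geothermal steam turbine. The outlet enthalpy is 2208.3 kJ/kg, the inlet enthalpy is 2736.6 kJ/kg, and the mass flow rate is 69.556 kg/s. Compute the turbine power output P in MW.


P = mdot * (h_in - h_out) / 1000
P = 69.556 * (2736.6 - 2208.3) / 1000
P = 36.746 MW


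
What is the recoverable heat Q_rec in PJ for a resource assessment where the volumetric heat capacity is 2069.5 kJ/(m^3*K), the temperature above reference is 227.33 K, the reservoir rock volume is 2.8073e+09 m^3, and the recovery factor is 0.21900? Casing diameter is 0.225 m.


Step 1: Q_s = Vr*rhoc*dT/1e12 = 2.8073e+09*2069.5*227.33/1e12 = 1320.721 PJ
Step 2: Q_rec = Q_s * RF = 1320.721 * 0.219 = 289.24 PJ
Q_rec = 289.24 PJ


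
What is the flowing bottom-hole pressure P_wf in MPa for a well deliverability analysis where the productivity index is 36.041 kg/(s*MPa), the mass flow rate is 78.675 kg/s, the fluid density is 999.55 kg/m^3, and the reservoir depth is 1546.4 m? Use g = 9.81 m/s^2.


Step 1: P_i = rho*g*h/1e6 = 999.55*9.81*1546.4/1e6 = 15.16336 MPa
Step 2: P_wf = P_i - mdot/PI = 15.16336 - 78.675/36.041 = 12.980 MPa
P_wf = 12.980 MPa


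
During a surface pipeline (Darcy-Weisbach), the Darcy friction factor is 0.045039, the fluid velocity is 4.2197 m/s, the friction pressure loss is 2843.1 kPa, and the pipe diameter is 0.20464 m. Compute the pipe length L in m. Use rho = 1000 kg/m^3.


L = dP*1000*D / (f*rho*vel^2/2)
L = 2843.1*1000*0.20464 / (0.045039*1000*4.2197^2/2)
L = 1451.0 m


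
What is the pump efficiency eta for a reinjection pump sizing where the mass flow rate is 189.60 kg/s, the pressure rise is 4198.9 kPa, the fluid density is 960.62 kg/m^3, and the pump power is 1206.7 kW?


eta = mdot * dP / (rho * P_pump)
eta = 189.60 * 4198.9 / (960.62 * 1206.7)
eta = 0.68679


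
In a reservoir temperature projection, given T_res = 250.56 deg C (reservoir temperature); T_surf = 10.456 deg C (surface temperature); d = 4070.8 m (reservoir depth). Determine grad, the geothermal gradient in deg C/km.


grad = (T_res - T_surf) / d * 1000
grad = (250.56 - 10.456) / 4070.8 * 1000
grad = 58.982 deg C/km


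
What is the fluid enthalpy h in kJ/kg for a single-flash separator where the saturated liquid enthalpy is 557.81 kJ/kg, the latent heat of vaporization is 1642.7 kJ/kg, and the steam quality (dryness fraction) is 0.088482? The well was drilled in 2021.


h = hf + x * hfg
h = 557.81 + 0.088482 * 1642.7
h = 703.16 kJ/kg


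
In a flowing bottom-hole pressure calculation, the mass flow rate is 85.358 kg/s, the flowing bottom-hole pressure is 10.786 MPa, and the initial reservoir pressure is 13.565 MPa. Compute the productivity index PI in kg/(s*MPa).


PI = mdot / (P_i - P_wf)
PI = 85.358 / (13.565 - 10.786)
PI = 30.715 kg/(s*MPa)


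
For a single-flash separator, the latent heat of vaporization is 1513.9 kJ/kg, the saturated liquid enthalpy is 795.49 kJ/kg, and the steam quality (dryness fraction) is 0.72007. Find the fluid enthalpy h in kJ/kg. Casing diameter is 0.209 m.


h = hf + x * hfg
h = 795.49 + 0.72007 * 1513.9
h = 1885.6 kJ/kg


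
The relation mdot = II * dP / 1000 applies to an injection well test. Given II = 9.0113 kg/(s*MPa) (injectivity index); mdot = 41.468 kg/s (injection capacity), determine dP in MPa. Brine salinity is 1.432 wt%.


dP = mdot * 1000 / II
dP = 41.468 * 1000 / 9.0113
dP = 4601.778 kPa
Convert: 4601.778 kPa * 0.001 = 4.6018 MPa
dP = 4.6018 MPa


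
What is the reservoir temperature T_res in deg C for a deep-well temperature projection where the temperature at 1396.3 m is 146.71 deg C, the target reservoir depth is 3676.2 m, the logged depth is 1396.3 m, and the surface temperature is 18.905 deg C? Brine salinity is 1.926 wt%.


Step 1: grad = (T_d1 - T_surf)/d1 * 1000 = (146.71 - 18.905)/1396.3 * 1000 = 91.53119 deg C/km
Step 2: T_res = T_surf + grad*d2/1000 = 18.905 + 91.53119*3676.2/1000 = 355.39 deg C
T_res = 355.39 deg C


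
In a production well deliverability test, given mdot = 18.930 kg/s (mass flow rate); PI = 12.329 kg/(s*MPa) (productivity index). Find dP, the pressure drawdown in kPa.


dP = mdot * 1000 / PI
dP = 18.930 * 1000 / 12.329
dP = 1535.4 kPa


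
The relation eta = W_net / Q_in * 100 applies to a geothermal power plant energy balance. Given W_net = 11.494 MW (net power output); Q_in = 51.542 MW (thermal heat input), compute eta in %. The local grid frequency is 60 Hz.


eta = W_net / Q_in * 100
eta = 11.494 / 51.542 * 100
eta = 22.300 %


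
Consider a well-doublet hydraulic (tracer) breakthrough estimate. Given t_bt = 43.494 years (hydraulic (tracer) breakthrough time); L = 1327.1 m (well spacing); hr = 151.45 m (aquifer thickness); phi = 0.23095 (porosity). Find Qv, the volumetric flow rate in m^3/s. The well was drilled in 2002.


Qv = pi*hr*phi*L^2 / (3*t_bt*365.25*86400)
Qv = pi*151.45*0.23095*1327.1^2 / (3*43.494*365.25*86400)
Qv = 0.046999 m^3/s


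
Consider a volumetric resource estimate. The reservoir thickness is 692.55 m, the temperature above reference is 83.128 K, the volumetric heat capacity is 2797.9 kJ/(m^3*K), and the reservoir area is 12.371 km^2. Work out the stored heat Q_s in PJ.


Step 1: Vr = A*1e6*hr = 12.371*1e6*692.55 = 8.567536e+09 m^3
Step 2: Q_s = Vr*rhoc*dT/1e12 = 8.567536e+09*2797.9*83.128/1e12 = 1992.7 PJ
Q_s = 1992.7 PJ


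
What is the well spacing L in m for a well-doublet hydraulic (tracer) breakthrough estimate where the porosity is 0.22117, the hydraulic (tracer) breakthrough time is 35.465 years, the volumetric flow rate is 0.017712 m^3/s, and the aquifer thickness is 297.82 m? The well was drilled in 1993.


L = sqrt(t_bt*365.25*86400*3*Qv / (pi*hr*phi))
L = sqrt(35.465*365.25*86400*3*0.017712 / (pi*297.82*0.22117))
L = 536.08 m


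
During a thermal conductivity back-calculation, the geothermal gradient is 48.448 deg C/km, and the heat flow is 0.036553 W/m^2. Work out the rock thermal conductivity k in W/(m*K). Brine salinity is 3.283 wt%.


k = q / (grad / 1000)
k = 0.036553 / (48.448 / 1000)
k = 0.75448 W/(m*K)


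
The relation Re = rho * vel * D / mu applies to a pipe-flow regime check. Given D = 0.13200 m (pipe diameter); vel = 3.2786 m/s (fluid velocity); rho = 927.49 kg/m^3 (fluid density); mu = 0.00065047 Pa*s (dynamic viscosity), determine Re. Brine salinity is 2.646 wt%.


Re = rho * vel * D / mu
Re = 927.49 * 3.2786 * 0.13200 / 0.00065047
Re = 6.1708e+05


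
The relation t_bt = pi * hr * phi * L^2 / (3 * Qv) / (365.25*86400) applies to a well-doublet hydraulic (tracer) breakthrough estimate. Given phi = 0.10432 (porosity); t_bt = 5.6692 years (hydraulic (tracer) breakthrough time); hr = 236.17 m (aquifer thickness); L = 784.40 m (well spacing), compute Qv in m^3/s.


Qv = pi*hr*phi*L^2 / (3*t_bt*365.25*86400)
Qv = pi*236.17*0.10432*784.40^2 / (3*5.6692*365.25*86400)
Qv = 0.088730 m^3/s


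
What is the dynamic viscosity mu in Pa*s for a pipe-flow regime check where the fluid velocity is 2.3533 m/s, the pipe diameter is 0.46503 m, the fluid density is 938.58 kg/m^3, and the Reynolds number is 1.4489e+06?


mu = rho * vel * D / Re
mu = 938.58 * 2.3533 * 0.46503 / 1.4489e+06
mu = 0.00070891 Pa*s


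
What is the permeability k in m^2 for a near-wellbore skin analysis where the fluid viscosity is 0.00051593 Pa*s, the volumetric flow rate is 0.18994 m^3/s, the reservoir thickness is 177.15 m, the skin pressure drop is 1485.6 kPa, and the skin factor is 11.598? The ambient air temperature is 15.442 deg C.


k = S*q*mu / (2*pi*dP_s*1000*hr)
k = 11.598*0.18994*0.00051593 / (2*pi*1485.6*1000*177.15)
k = 6.8733e-13 m^2


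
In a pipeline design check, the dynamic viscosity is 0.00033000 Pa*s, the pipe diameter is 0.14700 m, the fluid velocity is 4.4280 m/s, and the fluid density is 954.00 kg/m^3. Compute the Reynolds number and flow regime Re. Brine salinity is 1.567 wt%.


Step 1: Re = rho*vel*D/mu = 954.0*4.428*0.147/0.00033 = 1.8817e+06
Step 2: Re = 1.8817e+06 > 4000, so flow is turbulent.
Re = 1.8817e+06 (turbulent)


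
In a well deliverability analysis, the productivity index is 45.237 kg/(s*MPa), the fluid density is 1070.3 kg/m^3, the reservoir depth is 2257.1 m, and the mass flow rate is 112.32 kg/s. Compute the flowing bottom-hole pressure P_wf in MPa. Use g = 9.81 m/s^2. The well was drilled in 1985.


Step 1: P_i = rho*g*h/1e6 = 1070.3*9.81*2257.1/1e6 = 23.69874 MPa
Step 2: P_wf = P_i - mdot/PI = 23.69874 - 112.32/45.237 = 21.216 MPa
P_wf = 21.216 MPa


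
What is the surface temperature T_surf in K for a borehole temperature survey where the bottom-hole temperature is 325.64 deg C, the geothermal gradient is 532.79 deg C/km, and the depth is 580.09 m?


T_surf = T_d - grad * d / 1000
T_surf = 325.64 - 532.79 * 580.09 / 1000
T_surf = 16.57385 deg C
Convert to K: 16.57385 + 273.15 = 289.72 K
T_surf = 289.72 K


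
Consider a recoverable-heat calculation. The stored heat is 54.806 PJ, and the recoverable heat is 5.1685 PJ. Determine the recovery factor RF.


RF = Q_rec / Q_s
RF = 5.1685 / 54.806
RF = 0.094305


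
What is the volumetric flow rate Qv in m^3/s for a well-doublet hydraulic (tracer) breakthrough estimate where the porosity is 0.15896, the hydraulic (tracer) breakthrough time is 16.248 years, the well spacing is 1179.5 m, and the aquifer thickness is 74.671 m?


Qv = pi*hr*phi*L^2 / (3*t_bt*365.25*86400)
Qv = pi*74.671*0.15896*1179.5^2 / (3*16.248*365.25*86400)
Qv = 0.033726 m^3/s


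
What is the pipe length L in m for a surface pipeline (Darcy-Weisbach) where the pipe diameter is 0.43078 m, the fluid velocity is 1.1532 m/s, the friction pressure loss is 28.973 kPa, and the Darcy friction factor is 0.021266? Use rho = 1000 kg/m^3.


L = dP*1000*D / (f*rho*vel^2/2)
L = 28.973*1000*0.43078 / (0.021266*1000*1.1532^2/2)
L = 882.64 m


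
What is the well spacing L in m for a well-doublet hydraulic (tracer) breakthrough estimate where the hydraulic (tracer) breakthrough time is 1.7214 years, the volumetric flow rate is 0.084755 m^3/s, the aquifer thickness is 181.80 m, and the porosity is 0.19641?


L = sqrt(t_bt*365.25*86400*3*Qv / (pi*hr*phi))
L = sqrt(1.7214*365.25*86400*3*0.084755 / (pi*181.80*0.19641))
L = 350.90 m


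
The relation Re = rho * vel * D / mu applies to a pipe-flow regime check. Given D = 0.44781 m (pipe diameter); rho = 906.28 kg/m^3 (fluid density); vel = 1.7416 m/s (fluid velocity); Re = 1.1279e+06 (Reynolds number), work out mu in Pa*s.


mu = rho * vel * D / Re
mu = 906.28 * 1.7416 * 0.44781 / 1.1279e+06
mu = 0.00062666 Pa*s


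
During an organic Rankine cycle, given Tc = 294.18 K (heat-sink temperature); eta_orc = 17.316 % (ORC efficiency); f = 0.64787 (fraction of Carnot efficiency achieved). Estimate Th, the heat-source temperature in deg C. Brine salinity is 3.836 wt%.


Th = Tc / (1 - (eta_orc/100)/f)
Th = 294.18 / (1 - (17.316/100)/0.64787)
Th = 401.4881 K
Convert to deg C: 401.4881 - 273.15 = 128.34 deg C
Th = 128.34 deg C


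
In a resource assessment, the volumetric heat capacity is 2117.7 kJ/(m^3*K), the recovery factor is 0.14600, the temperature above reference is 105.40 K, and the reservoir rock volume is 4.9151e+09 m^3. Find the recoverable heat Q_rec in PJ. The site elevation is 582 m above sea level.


Step 1: Q_s = Vr*rhoc*dT/1e12 = 4.9151e+09*2117.7*105.4/1e12 = 1097.078 PJ
Step 2: Q_rec = Q_s * RF = 1097.078 * 0.146 = 160.17 PJ
Q_rec = 160.17 PJ


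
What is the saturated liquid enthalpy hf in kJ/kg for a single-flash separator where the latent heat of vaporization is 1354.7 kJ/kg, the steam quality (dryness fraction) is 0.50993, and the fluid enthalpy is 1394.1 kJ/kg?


hf = h - x * hfg
hf = 1394.1 - 0.50993 * 1354.7
hf = 703.30 kJ/kg


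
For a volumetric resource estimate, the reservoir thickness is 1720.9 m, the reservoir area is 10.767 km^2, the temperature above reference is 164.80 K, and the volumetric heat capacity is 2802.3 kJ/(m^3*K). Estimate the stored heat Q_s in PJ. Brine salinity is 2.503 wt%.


Step 1: Vr = A*1e6*hr = 10.767*1e6*1720.9 = 1.852893e+10 m^3
Step 2: Q_s = Vr*rhoc*dT/1e12 = 1.852893e+10*2802.3*164.8/1e12 = 8557.0 PJ
Q_s = 8557.0 PJ


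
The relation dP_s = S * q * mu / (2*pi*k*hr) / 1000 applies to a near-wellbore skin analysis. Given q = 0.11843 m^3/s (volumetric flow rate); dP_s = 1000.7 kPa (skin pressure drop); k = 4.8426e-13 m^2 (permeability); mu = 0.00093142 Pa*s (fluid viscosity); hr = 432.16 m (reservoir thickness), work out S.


S = dP_s * 1000 * 2*pi*k*hr / (q*mu)
S = 1000.7 * 1000 * 2*pi*4.8426e-13*432.16 / (0.11843*0.00093142)
S = 11.929


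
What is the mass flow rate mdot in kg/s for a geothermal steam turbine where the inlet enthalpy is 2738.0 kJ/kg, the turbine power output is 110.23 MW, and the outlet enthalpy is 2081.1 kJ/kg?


mdot = P * 1000 / (h_in - h_out)
mdot = 110.23 * 1000 / (2738.0 - 2081.1)
mdot = 167.80 kg/s


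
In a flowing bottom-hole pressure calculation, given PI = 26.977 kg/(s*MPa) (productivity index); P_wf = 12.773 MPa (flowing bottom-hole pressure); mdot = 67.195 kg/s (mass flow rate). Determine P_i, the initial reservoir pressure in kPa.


P_i = P_wf + mdot / PI
P_i = 12.773 + 67.195 / 26.977
P_i = 15.26383 MPa
Convert: 15.26383 MPa * 1000.0 = 15264 kPa
P_i = 15264 kPa


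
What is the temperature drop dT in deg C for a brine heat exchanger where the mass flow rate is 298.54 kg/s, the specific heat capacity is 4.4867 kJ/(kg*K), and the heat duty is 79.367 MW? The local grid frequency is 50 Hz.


dT = Q * 1000 / (mdot * cp)
dT = 79.367 * 1000 / (298.54 * 4.4867)
dT = 59.25301 K
Convert (temperature difference, 1 K = 1 deg C): 59.25301 K = 59.25301 deg C
dT = 59.253 deg C


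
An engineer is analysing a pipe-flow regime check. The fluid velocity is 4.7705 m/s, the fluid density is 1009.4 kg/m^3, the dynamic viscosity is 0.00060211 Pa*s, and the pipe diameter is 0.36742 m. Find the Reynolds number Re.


Re = rho * vel * D / mu
Re = 1009.4 * 4.7705 * 0.36742 / 0.00060211
Re = 2.9384e+06


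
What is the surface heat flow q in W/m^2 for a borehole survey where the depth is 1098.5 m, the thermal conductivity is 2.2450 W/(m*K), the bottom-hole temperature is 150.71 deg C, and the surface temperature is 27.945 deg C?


Step 1: grad = (T_d - T_surf)/d * 1000 = (150.71 - 27.945)/1098.5 * 1000 = 111.7569 deg C/km
Step 2: q = k * grad / 1000 = 2.245 * 111.7569 / 1000 = 0.25089 W/m^2
q = 0.25089 W/m^2


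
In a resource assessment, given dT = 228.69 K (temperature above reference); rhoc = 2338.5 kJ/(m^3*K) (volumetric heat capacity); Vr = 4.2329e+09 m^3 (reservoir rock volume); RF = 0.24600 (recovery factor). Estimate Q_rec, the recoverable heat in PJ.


Step 1: Q_s = Vr*rhoc*dT/1e12 = 4.2329e+09*2338.5*228.69/1e12 = 2263.719 PJ
Step 2: Q_rec = Q_s * RF = 2263.719 * 0.246 = 556.87 PJ
Q_rec = 556.87 PJ


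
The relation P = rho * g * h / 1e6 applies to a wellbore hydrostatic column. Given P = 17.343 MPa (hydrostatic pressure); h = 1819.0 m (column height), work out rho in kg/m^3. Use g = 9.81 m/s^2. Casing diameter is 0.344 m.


rho = P * 1e6 / (g * h)
rho = 17.343 * 1e6 / (9.81 * 1819.0)
rho = 971.90 kg/m^3


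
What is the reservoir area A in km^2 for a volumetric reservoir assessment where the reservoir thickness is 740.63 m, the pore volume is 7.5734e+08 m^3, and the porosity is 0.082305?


A = Vp / (1e6 * hr * phi)
A = 7.5734e+08 / (1e6 * 740.63 * 0.082305)
A = 12.424 km^2


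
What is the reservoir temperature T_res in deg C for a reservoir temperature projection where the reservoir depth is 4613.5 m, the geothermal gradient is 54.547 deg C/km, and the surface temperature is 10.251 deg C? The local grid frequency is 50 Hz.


T_res = T_surf + grad * d / 1000
T_res = 10.251 + 54.547 * 4613.5 / 1000
T_res = 261.90 deg C


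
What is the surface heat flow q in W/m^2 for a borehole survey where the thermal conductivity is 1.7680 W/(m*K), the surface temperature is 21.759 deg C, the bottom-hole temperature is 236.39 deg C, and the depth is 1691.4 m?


Step 1: grad = (T_d - T_surf)/d * 1000 = (236.39 - 21.759)/1691.4 * 1000 = 126.8955 deg C/km
Step 2: q = k * grad / 1000 = 1.768 * 126.8955 / 1000 = 0.22435 W/m^2
q = 0.22435 W/m^2


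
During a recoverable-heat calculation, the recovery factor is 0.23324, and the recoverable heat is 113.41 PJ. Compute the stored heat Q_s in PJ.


Q_s = Q_rec / RF
Q_s = 113.41 / 0.23324
Q_s = 486.24 PJ


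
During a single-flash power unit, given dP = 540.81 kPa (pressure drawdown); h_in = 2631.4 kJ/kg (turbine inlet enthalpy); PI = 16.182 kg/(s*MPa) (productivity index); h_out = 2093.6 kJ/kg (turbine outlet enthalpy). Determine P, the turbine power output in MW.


Step 1: mdot = PI * dP / 1000 = 16.182 * 540.81 / 1000 = 8.751387 kg/s
Step 2: P = mdot*(h_in - h_out)/1000 = 8.751387*(2631.4 - 2093.6)/1000 = 4.7065 MW
P = 4.7065 MW


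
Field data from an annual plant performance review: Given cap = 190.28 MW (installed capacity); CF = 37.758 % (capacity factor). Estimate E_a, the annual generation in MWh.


E_a = CF / 100 * cap * 8760
E_a = 37.758 / 100 * 190.28 * 8760
E_a = 6.2937e+05 MWh


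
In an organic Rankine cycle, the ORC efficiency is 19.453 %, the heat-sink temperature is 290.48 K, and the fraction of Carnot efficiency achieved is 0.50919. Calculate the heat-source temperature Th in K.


Th = Tc / (1 - (eta_orc/100)/f)
Th = 290.48 / (1 - (19.453/100)/0.50919)
Th = 470.06 K


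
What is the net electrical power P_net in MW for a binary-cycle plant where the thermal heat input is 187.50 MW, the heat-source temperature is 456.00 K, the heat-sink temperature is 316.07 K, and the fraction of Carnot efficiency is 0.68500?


Step 1: eta = (1 - Tc/Th)*f = (1 - 316.07/456.0)*0.685 = 0.2102019
Step 2: P_net = eta * Q_in = 0.2102019 * 187.5 = 39.413 MW
P_net = 39.413 MW


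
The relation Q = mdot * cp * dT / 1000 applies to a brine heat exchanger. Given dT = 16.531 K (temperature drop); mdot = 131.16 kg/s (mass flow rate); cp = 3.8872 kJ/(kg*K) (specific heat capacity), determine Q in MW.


Q = mdot * cp * dT / 1000
Q = 131.16 * 3.8872 * 16.531 / 1000
Q = 8.4283 MW


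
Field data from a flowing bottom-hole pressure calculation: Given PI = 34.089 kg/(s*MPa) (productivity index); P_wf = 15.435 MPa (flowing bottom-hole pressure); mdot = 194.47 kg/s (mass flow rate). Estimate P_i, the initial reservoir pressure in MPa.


P_i = P_wf + mdot / PI
P_i = 15.435 + 194.47 / 34.089
P_i = 21.140 MPa


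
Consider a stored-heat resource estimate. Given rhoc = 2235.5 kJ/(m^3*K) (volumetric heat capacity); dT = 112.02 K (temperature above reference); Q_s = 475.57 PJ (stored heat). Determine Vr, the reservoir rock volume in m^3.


Vr = Q_s * 1e12 / (rhoc * dT)
Vr = 475.57 * 1e12 / (2235.5 * 112.02)
Vr = 1.8991e+09 m^3


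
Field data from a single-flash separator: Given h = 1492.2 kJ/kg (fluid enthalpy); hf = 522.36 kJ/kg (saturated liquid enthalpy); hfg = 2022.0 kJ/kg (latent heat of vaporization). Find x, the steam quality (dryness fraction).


x = (h - hf) / hfg
x = (1492.2 - 522.36) / 2022.0
x = 0.47964


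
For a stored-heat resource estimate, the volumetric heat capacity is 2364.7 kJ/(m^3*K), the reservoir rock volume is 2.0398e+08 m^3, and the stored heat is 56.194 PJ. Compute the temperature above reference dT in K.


dT = Q_s * 1e12 / (Vr * rhoc)
dT = 56.194 * 1e12 / (2.0398e+08 * 2364.7)
dT = 116.50 K


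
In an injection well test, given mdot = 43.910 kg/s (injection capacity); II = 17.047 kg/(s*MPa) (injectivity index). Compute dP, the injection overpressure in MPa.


dP = mdot * 1000 / II
dP = 43.910 * 1000 / 17.047
dP = 2575.820 kPa
Convert: 2575.820 kPa * 0.001 = 2.5758 MPa
dP = 2.5758 MPa


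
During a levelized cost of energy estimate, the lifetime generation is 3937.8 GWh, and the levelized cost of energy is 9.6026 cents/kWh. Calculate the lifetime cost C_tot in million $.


C_tot = LCOE / 100 * E_tot
C_tot = 9.6026 / 100 * 3937.8
C_tot = 378.13 million $


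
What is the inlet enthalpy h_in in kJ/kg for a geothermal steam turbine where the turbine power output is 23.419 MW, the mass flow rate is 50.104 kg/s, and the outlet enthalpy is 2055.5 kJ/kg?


h_in = h_out + P * 1000 / mdot
h_in = 2055.5 + 23.419 * 1000 / 50.104
h_in = 2522.9 kJ/kg


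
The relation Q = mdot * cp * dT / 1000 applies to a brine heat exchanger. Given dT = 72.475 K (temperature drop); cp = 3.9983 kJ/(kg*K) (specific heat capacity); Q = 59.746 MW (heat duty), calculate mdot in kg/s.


mdot = Q * 1000 / (cp * dT)
mdot = 59.746 * 1000 / (3.9983 * 72.475)
mdot = 206.18 kg/s


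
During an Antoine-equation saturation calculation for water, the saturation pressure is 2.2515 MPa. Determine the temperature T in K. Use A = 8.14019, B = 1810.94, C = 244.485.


T = B / (A - log10(P_sat * 760 / 0.101325)) - C
T = 1810.94 / (8.14019 - log10(2.2515 * 760 / 0.101325)) - 244.485
T = 218.3607 deg C
Convert to K: 218.3607 + 273.15 = 491.51 K
T = 491.51 K


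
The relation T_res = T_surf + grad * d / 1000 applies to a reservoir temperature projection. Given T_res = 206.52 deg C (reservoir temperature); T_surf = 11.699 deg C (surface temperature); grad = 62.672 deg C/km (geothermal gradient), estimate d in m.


d = (T_res - T_surf) / grad * 1000
d = (206.52 - 11.699) / 62.672 * 1000
d = 3108.6 m
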